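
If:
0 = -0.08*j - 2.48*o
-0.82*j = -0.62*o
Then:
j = 0.00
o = 0.00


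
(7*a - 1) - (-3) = 7*a + 2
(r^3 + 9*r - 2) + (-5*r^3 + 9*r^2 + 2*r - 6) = -4*r^3 + 9*r^2 + 11*r - 8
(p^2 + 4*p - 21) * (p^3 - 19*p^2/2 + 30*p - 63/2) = p^5 - 11*p^4/2 - 29*p^3 + 288*p^2 - 756*p + 1323/2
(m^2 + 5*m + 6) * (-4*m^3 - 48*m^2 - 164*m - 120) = -4*m^5 - 68*m^4 - 428*m^3 - 1228*m^2 - 1584*m - 720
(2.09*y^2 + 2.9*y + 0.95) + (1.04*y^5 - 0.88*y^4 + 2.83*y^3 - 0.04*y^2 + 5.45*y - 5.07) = 1.04*y^5 - 0.88*y^4 + 2.83*y^3 + 2.05*y^2 + 8.35*y - 4.12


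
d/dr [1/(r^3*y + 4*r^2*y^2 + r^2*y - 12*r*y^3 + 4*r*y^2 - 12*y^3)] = (-3*r^2 - 8*r*y - 2*r + 12*y^2 - 4*y)/(y*(r^3 + 4*r^2*y + r^2 - 12*r*y^2 + 4*r*y - 12*y^2)^2)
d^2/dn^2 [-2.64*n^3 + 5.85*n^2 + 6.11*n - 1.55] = 11.7 - 15.84*n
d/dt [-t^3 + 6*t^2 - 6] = 3*t*(4 - t)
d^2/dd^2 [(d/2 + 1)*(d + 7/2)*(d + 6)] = 3*d + 23/2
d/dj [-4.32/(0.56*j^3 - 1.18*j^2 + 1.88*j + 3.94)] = (7.2576*j^2 - 10.1952*j + 8.1216)/(0.56*j^3 - 1.18*j^2 + 1.88*j + 3.94)^2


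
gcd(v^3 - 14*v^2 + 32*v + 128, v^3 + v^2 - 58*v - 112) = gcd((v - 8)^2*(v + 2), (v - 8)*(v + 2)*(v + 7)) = v^2 - 6*v - 16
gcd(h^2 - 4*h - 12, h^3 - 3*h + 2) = h + 2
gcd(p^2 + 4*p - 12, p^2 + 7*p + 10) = 1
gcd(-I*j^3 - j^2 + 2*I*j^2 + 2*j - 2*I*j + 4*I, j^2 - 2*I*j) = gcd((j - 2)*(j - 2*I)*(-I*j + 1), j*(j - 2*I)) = j - 2*I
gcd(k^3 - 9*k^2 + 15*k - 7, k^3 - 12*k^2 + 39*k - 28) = k^2 - 8*k + 7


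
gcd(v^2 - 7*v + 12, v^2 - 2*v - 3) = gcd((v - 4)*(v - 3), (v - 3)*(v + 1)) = v - 3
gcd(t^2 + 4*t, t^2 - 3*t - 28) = t + 4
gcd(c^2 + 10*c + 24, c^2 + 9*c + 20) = c + 4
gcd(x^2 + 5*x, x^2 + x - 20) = x + 5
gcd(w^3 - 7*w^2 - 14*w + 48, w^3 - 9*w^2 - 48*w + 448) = w - 8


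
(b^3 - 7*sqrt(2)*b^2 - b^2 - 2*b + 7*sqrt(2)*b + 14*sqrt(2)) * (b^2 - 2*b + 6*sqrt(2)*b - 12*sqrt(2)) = b^5 - 3*b^4 - sqrt(2)*b^4 - 84*b^3 + 3*sqrt(2)*b^3 + 256*b^2 - 4*sqrt(2)*b - 336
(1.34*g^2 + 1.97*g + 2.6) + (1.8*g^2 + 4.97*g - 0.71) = 3.14*g^2 + 6.94*g + 1.89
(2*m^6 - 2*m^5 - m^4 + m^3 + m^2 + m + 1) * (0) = 0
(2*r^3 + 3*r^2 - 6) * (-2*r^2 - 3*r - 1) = -4*r^5 - 12*r^4 - 11*r^3 + 9*r^2 + 18*r + 6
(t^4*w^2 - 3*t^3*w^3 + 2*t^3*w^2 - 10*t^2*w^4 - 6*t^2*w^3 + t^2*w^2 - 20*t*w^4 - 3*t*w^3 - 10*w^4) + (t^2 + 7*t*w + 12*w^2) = t^4*w^2 - 3*t^3*w^3 + 2*t^3*w^2 - 10*t^2*w^4 - 6*t^2*w^3 + t^2*w^2 + t^2 - 20*t*w^4 - 3*t*w^3 + 7*t*w - 10*w^4 + 12*w^2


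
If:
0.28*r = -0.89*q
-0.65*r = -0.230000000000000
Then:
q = -0.11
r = 0.35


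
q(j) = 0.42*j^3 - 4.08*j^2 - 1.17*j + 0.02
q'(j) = 1.26*j^2 - 8.16*j - 1.17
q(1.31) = -7.57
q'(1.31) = -9.70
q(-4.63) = -123.71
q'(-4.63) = 63.62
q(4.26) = -46.54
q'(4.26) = -13.07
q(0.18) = -0.32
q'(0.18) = -2.60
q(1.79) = -12.74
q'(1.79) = -11.74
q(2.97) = -28.44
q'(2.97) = -14.29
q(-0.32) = -0.04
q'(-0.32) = 1.57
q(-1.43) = -7.88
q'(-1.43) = 13.08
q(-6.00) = -230.56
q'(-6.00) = 93.15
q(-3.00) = -44.53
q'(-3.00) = 34.65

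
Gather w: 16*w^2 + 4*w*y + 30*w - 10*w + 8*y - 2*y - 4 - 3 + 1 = 16*w^2 + w*(4*y + 20) + 6*y - 6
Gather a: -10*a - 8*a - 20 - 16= -18*a - 36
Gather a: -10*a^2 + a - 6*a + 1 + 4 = -10*a^2 - 5*a + 5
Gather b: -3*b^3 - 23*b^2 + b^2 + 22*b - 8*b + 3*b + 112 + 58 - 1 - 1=-3*b^3 - 22*b^2 + 17*b + 168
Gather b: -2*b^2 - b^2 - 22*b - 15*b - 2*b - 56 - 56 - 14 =-3*b^2 - 39*b - 126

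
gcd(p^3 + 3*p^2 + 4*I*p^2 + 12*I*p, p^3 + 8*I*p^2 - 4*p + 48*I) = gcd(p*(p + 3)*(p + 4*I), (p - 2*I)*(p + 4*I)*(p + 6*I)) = p + 4*I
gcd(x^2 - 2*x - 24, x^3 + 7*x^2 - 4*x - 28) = 1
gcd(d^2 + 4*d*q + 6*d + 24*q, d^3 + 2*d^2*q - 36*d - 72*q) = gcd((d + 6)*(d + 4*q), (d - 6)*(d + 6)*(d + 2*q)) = d + 6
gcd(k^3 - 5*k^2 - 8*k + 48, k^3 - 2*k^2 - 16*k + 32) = k - 4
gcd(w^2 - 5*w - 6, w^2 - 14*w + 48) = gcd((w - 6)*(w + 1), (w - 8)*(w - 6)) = w - 6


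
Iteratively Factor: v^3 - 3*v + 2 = (v - 1)*(v^2 + v - 2) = (v - 1)*(v + 2)*(v - 1)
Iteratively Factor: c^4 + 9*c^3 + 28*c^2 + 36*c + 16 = (c + 2)*(c^3 + 7*c^2 + 14*c + 8) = (c + 1)*(c + 2)*(c^2 + 6*c + 8) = (c + 1)*(c + 2)*(c + 4)*(c + 2)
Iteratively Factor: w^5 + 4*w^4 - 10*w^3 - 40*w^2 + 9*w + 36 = (w - 1)*(w^4 + 5*w^3 - 5*w^2 - 45*w - 36) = (w - 1)*(w + 1)*(w^3 + 4*w^2 - 9*w - 36) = (w - 1)*(w + 1)*(w + 3)*(w^2 + w - 12) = (w - 1)*(w + 1)*(w + 3)*(w + 4)*(w - 3)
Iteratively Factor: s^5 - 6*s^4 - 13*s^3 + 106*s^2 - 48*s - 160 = (s + 1)*(s^4 - 7*s^3 - 6*s^2 + 112*s - 160) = (s - 5)*(s + 1)*(s^3 - 2*s^2 - 16*s + 32) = (s - 5)*(s - 2)*(s + 1)*(s^2 - 16) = (s - 5)*(s - 4)*(s - 2)*(s + 1)*(s + 4)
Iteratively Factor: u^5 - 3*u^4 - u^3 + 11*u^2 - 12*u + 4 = (u - 2)*(u^4 - u^3 - 3*u^2 + 5*u - 2) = (u - 2)*(u - 1)*(u^3 - 3*u + 2) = (u - 2)*(u - 1)^2*(u^2 + u - 2) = (u - 2)*(u - 1)^2*(u + 2)*(u - 1)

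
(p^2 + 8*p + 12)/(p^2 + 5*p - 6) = (p + 2)/(p - 1)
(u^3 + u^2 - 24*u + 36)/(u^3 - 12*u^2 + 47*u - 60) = (u^2 + 4*u - 12)/(u^2 - 9*u + 20)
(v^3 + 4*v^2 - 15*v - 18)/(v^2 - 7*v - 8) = (v^2 + 3*v - 18)/(v - 8)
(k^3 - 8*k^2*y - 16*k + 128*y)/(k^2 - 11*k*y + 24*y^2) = (16 - k^2)/(-k + 3*y)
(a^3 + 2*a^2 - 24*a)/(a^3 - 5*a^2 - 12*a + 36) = a*(a^2 + 2*a - 24)/(a^3 - 5*a^2 - 12*a + 36)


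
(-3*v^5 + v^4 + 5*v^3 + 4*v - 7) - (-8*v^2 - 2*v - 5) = -3*v^5 + v^4 + 5*v^3 + 8*v^2 + 6*v - 2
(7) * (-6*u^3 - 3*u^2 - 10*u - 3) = -42*u^3 - 21*u^2 - 70*u - 21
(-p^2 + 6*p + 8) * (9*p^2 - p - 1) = -9*p^4 + 55*p^3 + 67*p^2 - 14*p - 8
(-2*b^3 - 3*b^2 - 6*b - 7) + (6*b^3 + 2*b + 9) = 4*b^3 - 3*b^2 - 4*b + 2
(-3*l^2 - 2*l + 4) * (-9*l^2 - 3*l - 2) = 27*l^4 + 27*l^3 - 24*l^2 - 8*l - 8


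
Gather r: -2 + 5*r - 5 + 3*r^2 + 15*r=3*r^2 + 20*r - 7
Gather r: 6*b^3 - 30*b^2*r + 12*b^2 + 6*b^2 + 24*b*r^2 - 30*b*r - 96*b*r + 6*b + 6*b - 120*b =6*b^3 + 18*b^2 + 24*b*r^2 - 108*b + r*(-30*b^2 - 126*b)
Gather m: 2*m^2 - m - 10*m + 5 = 2*m^2 - 11*m + 5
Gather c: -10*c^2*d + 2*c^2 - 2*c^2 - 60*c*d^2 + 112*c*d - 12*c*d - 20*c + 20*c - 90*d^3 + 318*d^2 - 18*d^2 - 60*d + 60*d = -10*c^2*d + c*(-60*d^2 + 100*d) - 90*d^3 + 300*d^2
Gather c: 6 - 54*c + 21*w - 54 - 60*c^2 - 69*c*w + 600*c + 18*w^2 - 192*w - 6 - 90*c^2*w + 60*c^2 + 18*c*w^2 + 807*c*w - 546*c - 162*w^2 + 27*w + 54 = -90*c^2*w + c*(18*w^2 + 738*w) - 144*w^2 - 144*w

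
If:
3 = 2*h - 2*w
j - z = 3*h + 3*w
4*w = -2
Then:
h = 1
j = z + 3/2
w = -1/2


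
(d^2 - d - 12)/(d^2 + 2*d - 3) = (d - 4)/(d - 1)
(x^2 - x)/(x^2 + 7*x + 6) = x*(x - 1)/(x^2 + 7*x + 6)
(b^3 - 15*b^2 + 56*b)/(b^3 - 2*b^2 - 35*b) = (b - 8)/(b + 5)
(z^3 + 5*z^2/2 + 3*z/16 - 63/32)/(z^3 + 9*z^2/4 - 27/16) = (4*z + 7)/(2*(2*z + 3))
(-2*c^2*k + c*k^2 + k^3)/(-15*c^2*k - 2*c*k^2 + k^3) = (2*c^2 - c*k - k^2)/(15*c^2 + 2*c*k - k^2)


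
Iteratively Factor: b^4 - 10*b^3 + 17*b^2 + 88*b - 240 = (b - 5)*(b^3 - 5*b^2 - 8*b + 48) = (b - 5)*(b - 4)*(b^2 - b - 12) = (b - 5)*(b - 4)*(b + 3)*(b - 4)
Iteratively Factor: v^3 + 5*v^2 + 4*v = (v + 1)*(v^2 + 4*v) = (v + 1)*(v + 4)*(v)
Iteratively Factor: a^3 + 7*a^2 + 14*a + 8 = (a + 1)*(a^2 + 6*a + 8) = (a + 1)*(a + 2)*(a + 4)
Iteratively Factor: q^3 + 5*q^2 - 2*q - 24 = (q + 4)*(q^2 + q - 6) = (q + 3)*(q + 4)*(q - 2)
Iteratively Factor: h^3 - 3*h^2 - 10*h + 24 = (h + 3)*(h^2 - 6*h + 8) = (h - 2)*(h + 3)*(h - 4)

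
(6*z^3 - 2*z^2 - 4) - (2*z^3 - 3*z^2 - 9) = 4*z^3 + z^2 + 5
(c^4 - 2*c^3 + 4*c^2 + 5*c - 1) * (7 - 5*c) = -5*c^5 + 17*c^4 - 34*c^3 + 3*c^2 + 40*c - 7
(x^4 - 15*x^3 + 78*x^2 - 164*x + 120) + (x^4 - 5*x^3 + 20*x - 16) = 2*x^4 - 20*x^3 + 78*x^2 - 144*x + 104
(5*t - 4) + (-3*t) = 2*t - 4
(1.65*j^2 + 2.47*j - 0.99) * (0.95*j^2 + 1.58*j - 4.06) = 1.5675*j^4 + 4.9535*j^3 - 3.7369*j^2 - 11.5924*j + 4.0194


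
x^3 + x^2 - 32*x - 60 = (x - 6)*(x + 2)*(x + 5)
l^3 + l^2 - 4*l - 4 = (l - 2)*(l + 1)*(l + 2)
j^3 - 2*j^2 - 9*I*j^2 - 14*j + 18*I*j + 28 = (j - 2)*(j - 7*I)*(j - 2*I)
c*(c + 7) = c^2 + 7*c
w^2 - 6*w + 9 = (w - 3)^2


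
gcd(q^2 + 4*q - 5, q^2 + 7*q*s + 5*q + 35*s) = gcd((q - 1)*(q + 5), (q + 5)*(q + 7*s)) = q + 5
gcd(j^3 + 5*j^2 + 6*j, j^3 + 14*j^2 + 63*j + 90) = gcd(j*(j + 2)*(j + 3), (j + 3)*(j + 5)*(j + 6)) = j + 3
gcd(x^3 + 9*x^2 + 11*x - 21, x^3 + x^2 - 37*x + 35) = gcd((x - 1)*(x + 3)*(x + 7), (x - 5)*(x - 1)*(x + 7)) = x^2 + 6*x - 7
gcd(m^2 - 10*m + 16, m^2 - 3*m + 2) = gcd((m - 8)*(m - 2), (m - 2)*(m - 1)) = m - 2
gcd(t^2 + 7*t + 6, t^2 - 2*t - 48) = t + 6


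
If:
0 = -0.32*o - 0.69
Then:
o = -2.16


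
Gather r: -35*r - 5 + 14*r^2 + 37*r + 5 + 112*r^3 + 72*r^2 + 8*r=112*r^3 + 86*r^2 + 10*r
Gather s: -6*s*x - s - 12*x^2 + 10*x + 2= s*(-6*x - 1) - 12*x^2 + 10*x + 2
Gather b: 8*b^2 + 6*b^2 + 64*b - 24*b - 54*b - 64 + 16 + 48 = 14*b^2 - 14*b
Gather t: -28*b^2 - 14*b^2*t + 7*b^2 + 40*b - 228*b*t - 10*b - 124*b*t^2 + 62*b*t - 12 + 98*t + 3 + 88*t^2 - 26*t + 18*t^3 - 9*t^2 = -21*b^2 + 30*b + 18*t^3 + t^2*(79 - 124*b) + t*(-14*b^2 - 166*b + 72) - 9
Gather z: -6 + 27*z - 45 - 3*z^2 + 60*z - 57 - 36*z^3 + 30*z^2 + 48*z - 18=-36*z^3 + 27*z^2 + 135*z - 126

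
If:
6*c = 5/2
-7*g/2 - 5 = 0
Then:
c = 5/12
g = -10/7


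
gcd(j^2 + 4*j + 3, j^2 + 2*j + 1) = j + 1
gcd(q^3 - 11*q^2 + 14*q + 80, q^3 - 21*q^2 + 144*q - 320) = q^2 - 13*q + 40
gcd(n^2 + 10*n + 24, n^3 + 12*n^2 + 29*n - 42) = n + 6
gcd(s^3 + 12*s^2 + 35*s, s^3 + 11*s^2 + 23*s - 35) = s^2 + 12*s + 35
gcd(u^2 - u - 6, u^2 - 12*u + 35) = 1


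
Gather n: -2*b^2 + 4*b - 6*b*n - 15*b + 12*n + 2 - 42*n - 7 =-2*b^2 - 11*b + n*(-6*b - 30) - 5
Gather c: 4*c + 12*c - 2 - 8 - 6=16*c - 16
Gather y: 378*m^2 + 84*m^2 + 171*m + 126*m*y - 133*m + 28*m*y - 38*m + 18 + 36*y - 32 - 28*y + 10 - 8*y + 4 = 462*m^2 + 154*m*y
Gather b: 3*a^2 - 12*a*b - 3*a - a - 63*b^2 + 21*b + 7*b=3*a^2 - 4*a - 63*b^2 + b*(28 - 12*a)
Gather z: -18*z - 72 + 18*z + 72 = 0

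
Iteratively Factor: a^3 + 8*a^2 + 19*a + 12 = (a + 4)*(a^2 + 4*a + 3) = (a + 3)*(a + 4)*(a + 1)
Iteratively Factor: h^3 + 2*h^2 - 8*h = (h - 2)*(h^2 + 4*h) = (h - 2)*(h + 4)*(h)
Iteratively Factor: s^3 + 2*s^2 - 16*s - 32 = (s + 2)*(s^2 - 16) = (s + 2)*(s + 4)*(s - 4)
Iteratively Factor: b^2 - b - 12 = (b + 3)*(b - 4)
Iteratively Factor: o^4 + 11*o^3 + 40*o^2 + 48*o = (o + 4)*(o^3 + 7*o^2 + 12*o) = o*(o + 4)*(o^2 + 7*o + 12) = o*(o + 4)^2*(o + 3)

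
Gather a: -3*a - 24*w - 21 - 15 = -3*a - 24*w - 36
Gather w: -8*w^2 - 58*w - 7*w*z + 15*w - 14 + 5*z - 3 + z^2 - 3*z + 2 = -8*w^2 + w*(-7*z - 43) + z^2 + 2*z - 15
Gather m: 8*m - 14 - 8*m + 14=0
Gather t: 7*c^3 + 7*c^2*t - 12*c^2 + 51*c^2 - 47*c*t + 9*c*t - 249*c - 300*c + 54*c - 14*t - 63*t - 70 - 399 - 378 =7*c^3 + 39*c^2 - 495*c + t*(7*c^2 - 38*c - 77) - 847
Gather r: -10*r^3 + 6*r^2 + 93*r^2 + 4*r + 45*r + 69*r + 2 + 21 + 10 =-10*r^3 + 99*r^2 + 118*r + 33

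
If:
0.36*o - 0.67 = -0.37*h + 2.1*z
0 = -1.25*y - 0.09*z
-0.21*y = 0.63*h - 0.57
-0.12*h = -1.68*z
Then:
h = 0.91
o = 1.31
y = -0.00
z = 0.06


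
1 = 1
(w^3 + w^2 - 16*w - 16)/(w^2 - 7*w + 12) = (w^2 + 5*w + 4)/(w - 3)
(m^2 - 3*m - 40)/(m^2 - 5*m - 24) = (m + 5)/(m + 3)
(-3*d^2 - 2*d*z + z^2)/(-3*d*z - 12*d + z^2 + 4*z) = (d + z)/(z + 4)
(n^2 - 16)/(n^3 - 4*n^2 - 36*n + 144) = (n + 4)/(n^2 - 36)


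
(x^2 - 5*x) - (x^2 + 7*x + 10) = -12*x - 10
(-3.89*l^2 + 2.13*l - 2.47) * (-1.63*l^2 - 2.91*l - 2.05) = 6.3407*l^4 + 7.848*l^3 + 5.8023*l^2 + 2.8212*l + 5.0635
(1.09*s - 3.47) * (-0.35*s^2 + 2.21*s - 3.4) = -0.3815*s^3 + 3.6234*s^2 - 11.3747*s + 11.798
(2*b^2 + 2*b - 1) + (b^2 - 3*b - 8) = 3*b^2 - b - 9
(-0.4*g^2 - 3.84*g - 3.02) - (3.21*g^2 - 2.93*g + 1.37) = -3.61*g^2 - 0.91*g - 4.39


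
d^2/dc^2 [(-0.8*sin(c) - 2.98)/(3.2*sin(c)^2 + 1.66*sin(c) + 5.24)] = (8.19199999999999*sin(c)^5 + 117.8112*sin(c)^4 - 49.38112*sin(c)^3 - 381.712792*sin(c)^2 - 18.447312*sin(c) + 97.431344)/(3.2*sin(c)^2 + 1.66*sin(c) + 5.24)^3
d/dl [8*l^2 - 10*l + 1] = 16*l - 10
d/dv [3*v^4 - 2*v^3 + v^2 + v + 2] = 12*v^3 - 6*v^2 + 2*v + 1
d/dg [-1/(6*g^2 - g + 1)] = (12*g - 1)/(6*g^2 - g + 1)^2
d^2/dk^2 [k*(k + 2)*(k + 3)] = 6*k + 10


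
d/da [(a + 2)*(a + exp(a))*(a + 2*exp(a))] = (a + 2)*(a + exp(a))*(2*exp(a) + 1) + (a + 2)*(a + 2*exp(a))*(exp(a) + 1) + (a + exp(a))*(a + 2*exp(a))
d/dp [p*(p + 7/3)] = 2*p + 7/3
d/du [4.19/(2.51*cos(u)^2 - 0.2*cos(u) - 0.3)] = (21.0338*cos(u) - 0.838)*sin(u)/(-2.51*cos(u)^2 + 0.2*cos(u) + 0.3)^2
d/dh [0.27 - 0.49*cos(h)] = 0.49*sin(h)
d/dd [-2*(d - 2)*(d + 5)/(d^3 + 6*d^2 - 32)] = 2*(d + 6)/(d^3 + 12*d^2 + 48*d + 64)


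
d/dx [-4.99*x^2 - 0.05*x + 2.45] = -9.98*x - 0.05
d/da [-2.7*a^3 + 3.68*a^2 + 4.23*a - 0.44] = -8.1*a^2 + 7.36*a + 4.23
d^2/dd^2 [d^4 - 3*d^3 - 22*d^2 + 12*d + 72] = 12*d^2 - 18*d - 44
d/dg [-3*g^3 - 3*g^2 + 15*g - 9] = -9*g^2 - 6*g + 15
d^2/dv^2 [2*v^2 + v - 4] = 4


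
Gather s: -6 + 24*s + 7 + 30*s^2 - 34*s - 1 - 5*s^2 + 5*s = 25*s^2 - 5*s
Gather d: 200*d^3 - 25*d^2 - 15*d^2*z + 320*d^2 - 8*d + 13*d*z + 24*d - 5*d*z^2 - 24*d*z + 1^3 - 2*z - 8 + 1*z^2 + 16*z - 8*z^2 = 200*d^3 + d^2*(295 - 15*z) + d*(-5*z^2 - 11*z + 16) - 7*z^2 + 14*z - 7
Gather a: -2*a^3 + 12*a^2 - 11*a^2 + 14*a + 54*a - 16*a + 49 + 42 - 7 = -2*a^3 + a^2 + 52*a + 84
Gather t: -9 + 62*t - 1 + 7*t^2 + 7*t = 7*t^2 + 69*t - 10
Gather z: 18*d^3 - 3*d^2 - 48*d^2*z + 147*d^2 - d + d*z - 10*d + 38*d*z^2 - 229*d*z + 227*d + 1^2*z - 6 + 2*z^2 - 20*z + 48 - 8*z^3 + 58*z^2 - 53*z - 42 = 18*d^3 + 144*d^2 + 216*d - 8*z^3 + z^2*(38*d + 60) + z*(-48*d^2 - 228*d - 72)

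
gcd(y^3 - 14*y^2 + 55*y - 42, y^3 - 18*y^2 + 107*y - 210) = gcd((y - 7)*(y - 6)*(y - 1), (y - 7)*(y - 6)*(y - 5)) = y^2 - 13*y + 42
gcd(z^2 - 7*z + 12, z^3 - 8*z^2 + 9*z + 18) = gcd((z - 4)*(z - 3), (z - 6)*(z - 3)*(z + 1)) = z - 3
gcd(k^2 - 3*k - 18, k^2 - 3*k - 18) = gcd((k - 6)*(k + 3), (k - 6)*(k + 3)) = k^2 - 3*k - 18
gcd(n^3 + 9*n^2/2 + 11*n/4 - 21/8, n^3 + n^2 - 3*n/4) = n^2 + n - 3/4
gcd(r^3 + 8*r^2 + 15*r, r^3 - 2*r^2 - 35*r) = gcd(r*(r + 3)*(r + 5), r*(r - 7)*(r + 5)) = r^2 + 5*r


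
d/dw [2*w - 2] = 2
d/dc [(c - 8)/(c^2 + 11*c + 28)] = (c^2 + 11*c - (c - 8)*(2*c + 11) + 28)/(c^2 + 11*c + 28)^2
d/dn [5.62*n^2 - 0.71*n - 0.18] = 11.24*n - 0.71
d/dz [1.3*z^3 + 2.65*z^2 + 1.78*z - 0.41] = 3.9*z^2 + 5.3*z + 1.78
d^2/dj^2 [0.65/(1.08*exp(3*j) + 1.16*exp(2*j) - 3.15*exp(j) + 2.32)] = ((-6.318*exp(2*j) - 3.016*exp(j) + 2.0475)*(1.08*exp(3*j) + 1.16*exp(2*j) - 3.15*exp(j) + 2.32) + 0.65*(3.24*exp(2*j) + 2.32*exp(j) - 3.15)*(6.48*exp(2*j) + 4.64*exp(j) - 6.3)*exp(j))*exp(j)/(1.08*exp(3*j) + 1.16*exp(2*j) - 3.15*exp(j) + 2.32)^3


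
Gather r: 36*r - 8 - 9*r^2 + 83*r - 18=-9*r^2 + 119*r - 26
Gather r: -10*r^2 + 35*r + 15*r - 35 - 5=-10*r^2 + 50*r - 40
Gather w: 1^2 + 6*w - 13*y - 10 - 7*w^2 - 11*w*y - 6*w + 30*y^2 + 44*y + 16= -7*w^2 - 11*w*y + 30*y^2 + 31*y + 7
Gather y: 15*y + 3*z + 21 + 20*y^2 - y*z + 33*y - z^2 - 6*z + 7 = 20*y^2 + y*(48 - z) - z^2 - 3*z + 28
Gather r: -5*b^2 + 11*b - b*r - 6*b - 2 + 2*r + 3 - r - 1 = -5*b^2 + 5*b + r*(1 - b)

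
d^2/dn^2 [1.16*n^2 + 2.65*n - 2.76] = 2.32000000000000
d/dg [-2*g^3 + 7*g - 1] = 7 - 6*g^2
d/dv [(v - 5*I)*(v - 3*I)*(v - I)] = 3*v^2 - 18*I*v - 23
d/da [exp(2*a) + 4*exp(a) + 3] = 2*(exp(a) + 2)*exp(a)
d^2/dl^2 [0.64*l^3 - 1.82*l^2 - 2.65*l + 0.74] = 3.84*l - 3.64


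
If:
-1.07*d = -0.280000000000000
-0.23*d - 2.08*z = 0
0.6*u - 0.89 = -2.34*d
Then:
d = 0.26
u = 0.46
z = -0.03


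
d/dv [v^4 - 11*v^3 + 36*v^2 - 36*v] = 4*v^3 - 33*v^2 + 72*v - 36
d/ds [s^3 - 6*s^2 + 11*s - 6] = 3*s^2 - 12*s + 11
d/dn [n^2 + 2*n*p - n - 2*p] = 2*n + 2*p - 1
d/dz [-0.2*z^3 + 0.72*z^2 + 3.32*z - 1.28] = -0.6*z^2 + 1.44*z + 3.32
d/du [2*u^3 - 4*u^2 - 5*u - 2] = 6*u^2 - 8*u - 5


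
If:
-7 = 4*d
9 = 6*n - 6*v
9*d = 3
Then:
No Solution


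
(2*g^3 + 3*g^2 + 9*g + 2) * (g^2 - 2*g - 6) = 2*g^5 - g^4 - 9*g^3 - 34*g^2 - 58*g - 12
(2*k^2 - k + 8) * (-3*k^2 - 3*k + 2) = -6*k^4 - 3*k^3 - 17*k^2 - 26*k + 16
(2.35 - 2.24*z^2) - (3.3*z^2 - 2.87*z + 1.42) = -5.54*z^2 + 2.87*z + 0.93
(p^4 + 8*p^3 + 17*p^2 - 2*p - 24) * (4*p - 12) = 4*p^5 + 20*p^4 - 28*p^3 - 212*p^2 - 72*p + 288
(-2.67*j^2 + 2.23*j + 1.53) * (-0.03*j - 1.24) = 0.0801*j^3 + 3.2439*j^2 - 2.8111*j - 1.8972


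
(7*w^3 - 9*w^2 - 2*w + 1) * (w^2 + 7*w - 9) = 7*w^5 + 40*w^4 - 128*w^3 + 68*w^2 + 25*w - 9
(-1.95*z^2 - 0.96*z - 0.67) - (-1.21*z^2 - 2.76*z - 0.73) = -0.74*z^2 + 1.8*z + 0.0599999999999999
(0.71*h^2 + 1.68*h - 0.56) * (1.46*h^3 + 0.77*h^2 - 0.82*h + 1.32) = 1.0366*h^5 + 2.9995*h^4 - 0.1062*h^3 - 0.8716*h^2 + 2.6768*h - 0.7392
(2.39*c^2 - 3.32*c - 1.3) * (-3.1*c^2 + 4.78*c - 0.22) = -7.409*c^4 + 21.7162*c^3 - 12.3654*c^2 - 5.4836*c + 0.286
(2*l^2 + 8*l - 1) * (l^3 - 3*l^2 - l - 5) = 2*l^5 + 2*l^4 - 27*l^3 - 15*l^2 - 39*l + 5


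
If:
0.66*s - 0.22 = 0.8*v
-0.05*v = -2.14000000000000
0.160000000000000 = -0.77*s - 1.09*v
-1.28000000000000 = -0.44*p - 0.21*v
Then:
No Solution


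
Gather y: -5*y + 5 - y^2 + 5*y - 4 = 1 - y^2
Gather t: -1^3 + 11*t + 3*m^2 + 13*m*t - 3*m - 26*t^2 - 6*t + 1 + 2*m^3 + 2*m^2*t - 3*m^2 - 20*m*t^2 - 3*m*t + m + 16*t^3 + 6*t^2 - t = 2*m^3 - 2*m + 16*t^3 + t^2*(-20*m - 20) + t*(2*m^2 + 10*m + 4)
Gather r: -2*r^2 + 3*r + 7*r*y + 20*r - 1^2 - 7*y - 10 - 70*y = -2*r^2 + r*(7*y + 23) - 77*y - 11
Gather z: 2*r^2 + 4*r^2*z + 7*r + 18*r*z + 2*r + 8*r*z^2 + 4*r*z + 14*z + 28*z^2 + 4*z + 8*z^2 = 2*r^2 + 9*r + z^2*(8*r + 36) + z*(4*r^2 + 22*r + 18)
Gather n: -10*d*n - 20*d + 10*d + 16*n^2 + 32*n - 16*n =-10*d + 16*n^2 + n*(16 - 10*d)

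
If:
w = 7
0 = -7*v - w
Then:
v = -1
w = 7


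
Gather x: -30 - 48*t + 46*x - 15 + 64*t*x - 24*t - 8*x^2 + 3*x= -72*t - 8*x^2 + x*(64*t + 49) - 45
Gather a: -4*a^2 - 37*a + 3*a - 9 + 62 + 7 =-4*a^2 - 34*a + 60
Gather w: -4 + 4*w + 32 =4*w + 28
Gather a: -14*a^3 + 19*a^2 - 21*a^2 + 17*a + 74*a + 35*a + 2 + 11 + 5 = -14*a^3 - 2*a^2 + 126*a + 18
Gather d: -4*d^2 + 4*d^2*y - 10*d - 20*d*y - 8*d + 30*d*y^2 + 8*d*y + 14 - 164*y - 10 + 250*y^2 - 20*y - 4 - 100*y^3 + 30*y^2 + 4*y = d^2*(4*y - 4) + d*(30*y^2 - 12*y - 18) - 100*y^3 + 280*y^2 - 180*y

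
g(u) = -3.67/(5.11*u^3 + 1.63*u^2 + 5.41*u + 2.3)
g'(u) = -3.67*(-15.33*u^2 - 3.26*u - 5.41)/(5.11*u^3 + 1.63*u^2 + 5.41*u + 2.3)^2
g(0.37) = -0.77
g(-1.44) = 0.21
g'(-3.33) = 0.02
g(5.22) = -0.00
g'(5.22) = 0.00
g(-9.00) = 0.00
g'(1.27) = 0.25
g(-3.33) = 0.02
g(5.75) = -0.00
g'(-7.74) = 0.00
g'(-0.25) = 21.68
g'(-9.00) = 0.00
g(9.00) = -0.00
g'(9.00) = 0.00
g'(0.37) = 1.40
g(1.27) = -0.16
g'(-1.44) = 0.40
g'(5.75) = 0.00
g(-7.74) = 0.00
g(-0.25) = -3.79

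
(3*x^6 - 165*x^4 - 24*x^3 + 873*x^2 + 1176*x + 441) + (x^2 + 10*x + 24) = 3*x^6 - 165*x^4 - 24*x^3 + 874*x^2 + 1186*x + 465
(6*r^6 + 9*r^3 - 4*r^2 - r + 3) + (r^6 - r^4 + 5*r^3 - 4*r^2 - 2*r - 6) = 7*r^6 - r^4 + 14*r^3 - 8*r^2 - 3*r - 3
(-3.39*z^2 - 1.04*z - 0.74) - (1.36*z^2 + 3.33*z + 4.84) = -4.75*z^2 - 4.37*z - 5.58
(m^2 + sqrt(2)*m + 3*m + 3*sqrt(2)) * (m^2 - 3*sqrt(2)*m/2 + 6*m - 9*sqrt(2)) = m^4 - sqrt(2)*m^3/2 + 9*m^3 - 9*sqrt(2)*m^2/2 + 15*m^2 - 27*m - 9*sqrt(2)*m - 54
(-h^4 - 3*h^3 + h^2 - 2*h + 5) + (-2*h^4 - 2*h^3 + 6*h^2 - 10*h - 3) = -3*h^4 - 5*h^3 + 7*h^2 - 12*h + 2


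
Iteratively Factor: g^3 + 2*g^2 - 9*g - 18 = (g - 3)*(g^2 + 5*g + 6) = (g - 3)*(g + 2)*(g + 3)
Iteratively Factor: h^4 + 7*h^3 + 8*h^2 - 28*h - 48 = (h + 2)*(h^3 + 5*h^2 - 2*h - 24) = (h - 2)*(h + 2)*(h^2 + 7*h + 12) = (h - 2)*(h + 2)*(h + 4)*(h + 3)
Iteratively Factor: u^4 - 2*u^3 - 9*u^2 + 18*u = (u - 3)*(u^3 + u^2 - 6*u) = u*(u - 3)*(u^2 + u - 6) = u*(u - 3)*(u + 3)*(u - 2)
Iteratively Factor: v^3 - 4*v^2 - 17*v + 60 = (v + 4)*(v^2 - 8*v + 15) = (v - 3)*(v + 4)*(v - 5)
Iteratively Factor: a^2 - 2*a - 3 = (a - 3)*(a + 1)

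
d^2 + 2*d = d*(d + 2)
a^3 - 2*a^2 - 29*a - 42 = (a - 7)*(a + 2)*(a + 3)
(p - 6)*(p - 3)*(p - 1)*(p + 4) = p^4 - 6*p^3 - 13*p^2 + 90*p - 72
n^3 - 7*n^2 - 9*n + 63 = (n - 7)*(n - 3)*(n + 3)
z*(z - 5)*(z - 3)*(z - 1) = z^4 - 9*z^3 + 23*z^2 - 15*z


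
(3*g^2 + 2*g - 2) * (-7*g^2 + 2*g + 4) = -21*g^4 - 8*g^3 + 30*g^2 + 4*g - 8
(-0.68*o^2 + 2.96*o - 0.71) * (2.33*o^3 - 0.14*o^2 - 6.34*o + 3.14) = -1.5844*o^5 + 6.992*o^4 + 2.2425*o^3 - 20.8022*o^2 + 13.7958*o - 2.2294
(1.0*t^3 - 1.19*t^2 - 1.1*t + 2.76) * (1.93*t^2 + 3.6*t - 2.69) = 1.93*t^5 + 1.3033*t^4 - 9.097*t^3 + 4.5679*t^2 + 12.895*t - 7.4244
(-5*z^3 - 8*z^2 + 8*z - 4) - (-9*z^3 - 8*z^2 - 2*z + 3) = 4*z^3 + 10*z - 7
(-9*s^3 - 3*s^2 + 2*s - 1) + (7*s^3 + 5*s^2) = -2*s^3 + 2*s^2 + 2*s - 1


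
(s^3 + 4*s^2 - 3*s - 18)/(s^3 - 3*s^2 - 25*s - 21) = (s^2 + s - 6)/(s^2 - 6*s - 7)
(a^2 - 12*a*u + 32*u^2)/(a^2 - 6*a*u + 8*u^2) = (-a + 8*u)/(-a + 2*u)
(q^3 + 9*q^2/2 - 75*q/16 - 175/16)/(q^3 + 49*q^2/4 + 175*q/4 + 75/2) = (q - 7/4)/(q + 6)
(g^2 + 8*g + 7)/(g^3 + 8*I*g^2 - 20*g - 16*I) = (g^2 + 8*g + 7)/(g^3 + 8*I*g^2 - 20*g - 16*I)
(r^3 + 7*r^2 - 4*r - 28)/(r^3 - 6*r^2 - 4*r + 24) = (r + 7)/(r - 6)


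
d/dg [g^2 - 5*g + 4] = 2*g - 5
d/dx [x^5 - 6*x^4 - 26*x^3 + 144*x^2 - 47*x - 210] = 5*x^4 - 24*x^3 - 78*x^2 + 288*x - 47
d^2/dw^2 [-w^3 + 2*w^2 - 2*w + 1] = 4 - 6*w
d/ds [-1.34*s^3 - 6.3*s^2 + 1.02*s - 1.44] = -4.02*s^2 - 12.6*s + 1.02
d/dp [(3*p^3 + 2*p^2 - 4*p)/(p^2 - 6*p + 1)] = (3*p^4 - 36*p^3 + p^2 + 4*p - 4)/(p^4 - 12*p^3 + 38*p^2 - 12*p + 1)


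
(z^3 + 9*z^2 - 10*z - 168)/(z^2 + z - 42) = (z^2 + 2*z - 24)/(z - 6)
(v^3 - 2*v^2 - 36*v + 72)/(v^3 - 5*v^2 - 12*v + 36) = (v + 6)/(v + 3)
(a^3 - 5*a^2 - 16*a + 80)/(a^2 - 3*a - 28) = (a^2 - 9*a + 20)/(a - 7)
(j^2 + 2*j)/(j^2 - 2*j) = (j + 2)/(j - 2)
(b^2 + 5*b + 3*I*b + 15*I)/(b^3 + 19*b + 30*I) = (b + 5)/(b^2 - 3*I*b + 10)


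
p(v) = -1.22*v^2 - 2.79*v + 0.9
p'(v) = -2.44*v - 2.79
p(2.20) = -11.14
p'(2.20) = -8.16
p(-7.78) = -51.24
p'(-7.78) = 16.19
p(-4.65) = -12.51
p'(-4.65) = 8.56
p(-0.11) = 1.19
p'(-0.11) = -2.52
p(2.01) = -9.64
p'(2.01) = -7.69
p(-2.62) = -0.16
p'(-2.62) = 3.60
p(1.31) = -4.85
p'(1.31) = -5.99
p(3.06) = -19.06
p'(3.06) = -10.26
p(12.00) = -208.26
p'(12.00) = -32.07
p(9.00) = -123.03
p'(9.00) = -24.75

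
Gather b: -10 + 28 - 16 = 2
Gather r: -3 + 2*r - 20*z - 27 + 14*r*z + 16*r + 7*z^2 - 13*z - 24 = r*(14*z + 18) + 7*z^2 - 33*z - 54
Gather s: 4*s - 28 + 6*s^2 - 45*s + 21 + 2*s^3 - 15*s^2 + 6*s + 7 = 2*s^3 - 9*s^2 - 35*s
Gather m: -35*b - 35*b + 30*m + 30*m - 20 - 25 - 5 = -70*b + 60*m - 50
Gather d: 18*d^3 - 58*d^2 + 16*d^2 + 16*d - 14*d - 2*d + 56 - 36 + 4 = 18*d^3 - 42*d^2 + 24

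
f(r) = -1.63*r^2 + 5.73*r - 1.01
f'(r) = 5.73 - 3.26*r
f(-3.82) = -46.68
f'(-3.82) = 18.18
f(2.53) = 3.05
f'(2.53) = -2.52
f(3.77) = -2.57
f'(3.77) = -6.56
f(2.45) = 3.24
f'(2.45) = -2.26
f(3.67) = -1.94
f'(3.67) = -6.23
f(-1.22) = -10.43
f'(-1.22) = 9.71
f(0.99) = 3.07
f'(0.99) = 2.50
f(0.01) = -0.95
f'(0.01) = 5.70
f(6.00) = -25.31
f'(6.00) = -13.83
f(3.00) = 1.51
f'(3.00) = -4.05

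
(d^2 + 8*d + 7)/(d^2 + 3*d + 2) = (d + 7)/(d + 2)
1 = 1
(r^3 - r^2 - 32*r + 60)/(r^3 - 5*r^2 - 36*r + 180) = (r - 2)/(r - 6)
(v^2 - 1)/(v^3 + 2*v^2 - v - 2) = 1/(v + 2)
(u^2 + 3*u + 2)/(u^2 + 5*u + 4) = (u + 2)/(u + 4)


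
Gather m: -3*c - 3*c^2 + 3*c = -3*c^2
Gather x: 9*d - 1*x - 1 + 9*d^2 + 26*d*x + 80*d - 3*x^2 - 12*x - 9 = 9*d^2 + 89*d - 3*x^2 + x*(26*d - 13) - 10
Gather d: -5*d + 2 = 2 - 5*d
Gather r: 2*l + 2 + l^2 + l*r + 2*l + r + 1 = l^2 + 4*l + r*(l + 1) + 3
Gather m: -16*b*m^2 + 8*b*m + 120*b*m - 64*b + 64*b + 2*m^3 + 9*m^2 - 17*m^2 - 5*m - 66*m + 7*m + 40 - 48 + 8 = 2*m^3 + m^2*(-16*b - 8) + m*(128*b - 64)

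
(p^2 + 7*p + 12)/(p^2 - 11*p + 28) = (p^2 + 7*p + 12)/(p^2 - 11*p + 28)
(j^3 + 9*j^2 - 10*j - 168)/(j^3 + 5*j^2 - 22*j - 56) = (j + 6)/(j + 2)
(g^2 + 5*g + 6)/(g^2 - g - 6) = (g + 3)/(g - 3)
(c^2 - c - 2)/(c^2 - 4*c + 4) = (c + 1)/(c - 2)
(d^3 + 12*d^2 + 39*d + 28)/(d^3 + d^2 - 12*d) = (d^2 + 8*d + 7)/(d*(d - 3))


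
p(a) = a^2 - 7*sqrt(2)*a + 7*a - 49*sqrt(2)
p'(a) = 2*a - 7*sqrt(2) + 7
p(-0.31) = -68.30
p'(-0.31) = -3.52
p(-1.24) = -64.16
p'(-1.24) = -5.38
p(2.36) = -70.57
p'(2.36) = 1.82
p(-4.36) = -37.65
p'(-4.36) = -11.62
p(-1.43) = -63.11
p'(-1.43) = -5.76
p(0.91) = -71.11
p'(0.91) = -1.08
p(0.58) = -70.64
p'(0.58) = -1.74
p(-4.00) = -41.70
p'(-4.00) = -10.90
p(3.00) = -68.99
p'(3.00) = 3.10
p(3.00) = -68.99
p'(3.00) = 3.10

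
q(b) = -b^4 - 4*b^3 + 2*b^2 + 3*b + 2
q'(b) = -4*b^3 - 12*b^2 + 4*b + 3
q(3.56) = -303.07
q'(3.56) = -315.32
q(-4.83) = -59.36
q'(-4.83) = 154.45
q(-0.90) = 3.18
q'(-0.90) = -7.40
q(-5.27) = -144.15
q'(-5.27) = 234.10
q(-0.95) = 3.57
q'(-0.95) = -8.20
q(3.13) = -187.65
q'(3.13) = -224.70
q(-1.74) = 14.74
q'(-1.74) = -19.22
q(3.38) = -249.99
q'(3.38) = -275.03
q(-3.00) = 38.00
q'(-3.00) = -9.00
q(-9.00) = -3508.00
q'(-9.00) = 1911.00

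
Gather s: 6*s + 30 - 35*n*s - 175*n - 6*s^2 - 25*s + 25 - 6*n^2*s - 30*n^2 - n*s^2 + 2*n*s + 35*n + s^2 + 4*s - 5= -30*n^2 - 140*n + s^2*(-n - 5) + s*(-6*n^2 - 33*n - 15) + 50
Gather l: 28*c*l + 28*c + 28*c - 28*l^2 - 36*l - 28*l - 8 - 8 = 56*c - 28*l^2 + l*(28*c - 64) - 16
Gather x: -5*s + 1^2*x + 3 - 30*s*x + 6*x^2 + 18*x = -5*s + 6*x^2 + x*(19 - 30*s) + 3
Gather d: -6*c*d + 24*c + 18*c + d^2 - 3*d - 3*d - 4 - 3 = 42*c + d^2 + d*(-6*c - 6) - 7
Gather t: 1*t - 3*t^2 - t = -3*t^2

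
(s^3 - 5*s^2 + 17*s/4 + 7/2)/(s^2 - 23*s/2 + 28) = (s^2 - 3*s/2 - 1)/(s - 8)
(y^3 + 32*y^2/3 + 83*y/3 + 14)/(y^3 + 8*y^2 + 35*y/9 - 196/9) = 3*(3*y^2 + 11*y + 6)/(9*y^2 + 9*y - 28)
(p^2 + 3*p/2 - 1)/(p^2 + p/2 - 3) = (2*p - 1)/(2*p - 3)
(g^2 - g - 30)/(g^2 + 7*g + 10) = (g - 6)/(g + 2)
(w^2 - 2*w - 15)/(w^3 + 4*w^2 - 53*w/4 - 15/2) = 4*(w^2 - 2*w - 15)/(4*w^3 + 16*w^2 - 53*w - 30)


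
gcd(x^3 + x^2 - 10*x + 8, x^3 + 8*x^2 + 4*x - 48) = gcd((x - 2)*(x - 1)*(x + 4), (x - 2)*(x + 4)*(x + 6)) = x^2 + 2*x - 8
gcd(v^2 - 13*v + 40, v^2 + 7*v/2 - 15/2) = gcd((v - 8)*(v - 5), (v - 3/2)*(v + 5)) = 1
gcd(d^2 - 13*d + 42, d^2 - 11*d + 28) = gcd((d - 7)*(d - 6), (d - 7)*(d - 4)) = d - 7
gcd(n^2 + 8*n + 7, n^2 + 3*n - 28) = n + 7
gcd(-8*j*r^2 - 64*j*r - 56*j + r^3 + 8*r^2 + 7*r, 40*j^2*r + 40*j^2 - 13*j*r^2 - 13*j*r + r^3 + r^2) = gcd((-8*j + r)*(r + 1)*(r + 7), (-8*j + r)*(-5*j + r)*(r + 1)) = -8*j*r - 8*j + r^2 + r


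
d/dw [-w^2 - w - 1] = -2*w - 1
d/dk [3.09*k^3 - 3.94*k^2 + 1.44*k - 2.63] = 9.27*k^2 - 7.88*k + 1.44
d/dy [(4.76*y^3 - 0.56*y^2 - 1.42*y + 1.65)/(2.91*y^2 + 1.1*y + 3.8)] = (13.8516*y^4 + 10.472*y^3 + 57.7802*y^2 - 13.859*y - 7.211)/(8.4681*y^4 + 6.402*y^3 + 23.326*y^2 + 8.36*y + 14.44)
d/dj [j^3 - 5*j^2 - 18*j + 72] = 3*j^2 - 10*j - 18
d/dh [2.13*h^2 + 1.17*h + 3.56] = 4.26*h + 1.17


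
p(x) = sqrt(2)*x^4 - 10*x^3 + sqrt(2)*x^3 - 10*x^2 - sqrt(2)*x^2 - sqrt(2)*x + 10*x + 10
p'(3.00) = -138.98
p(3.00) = -184.24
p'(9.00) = 1840.63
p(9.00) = 2182.34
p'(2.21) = -106.61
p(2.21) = -85.71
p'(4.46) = -103.73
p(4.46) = -380.89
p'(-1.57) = -40.95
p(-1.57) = 10.20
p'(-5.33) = -1458.03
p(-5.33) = 2081.39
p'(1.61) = -71.33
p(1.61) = -32.09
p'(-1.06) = -2.89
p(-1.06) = 0.09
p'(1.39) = -57.72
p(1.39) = -17.90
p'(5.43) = 30.85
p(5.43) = -425.08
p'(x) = 4*sqrt(2)*x^3 - 30*x^2 + 3*sqrt(2)*x^2 - 20*x - 2*sqrt(2)*x - sqrt(2) + 10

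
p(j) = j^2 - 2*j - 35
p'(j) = 2*j - 2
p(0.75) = -35.94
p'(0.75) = -0.50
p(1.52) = -35.73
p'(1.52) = 1.04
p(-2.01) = -26.94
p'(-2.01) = -6.02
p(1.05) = -36.00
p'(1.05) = 0.10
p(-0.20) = -34.56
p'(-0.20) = -2.40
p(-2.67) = -22.53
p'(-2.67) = -7.34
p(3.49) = -29.80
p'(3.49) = 4.98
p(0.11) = -35.21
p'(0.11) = -1.78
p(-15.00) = 220.00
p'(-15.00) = -32.00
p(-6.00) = 13.00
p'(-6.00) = -14.00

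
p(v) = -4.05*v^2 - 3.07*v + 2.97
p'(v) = -8.1*v - 3.07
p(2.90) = -39.99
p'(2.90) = -26.56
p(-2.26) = -10.78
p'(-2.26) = 15.24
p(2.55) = -31.19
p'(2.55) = -23.72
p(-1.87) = -5.45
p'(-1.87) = 12.08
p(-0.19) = 3.41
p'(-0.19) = -1.53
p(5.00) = -113.63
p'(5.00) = -43.57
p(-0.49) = 3.50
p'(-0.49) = 0.90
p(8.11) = -288.30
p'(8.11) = -68.76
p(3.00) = -42.69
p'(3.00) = -27.37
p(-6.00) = -124.41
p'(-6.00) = 45.53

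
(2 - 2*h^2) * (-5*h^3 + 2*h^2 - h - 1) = 10*h^5 - 4*h^4 - 8*h^3 + 6*h^2 - 2*h - 2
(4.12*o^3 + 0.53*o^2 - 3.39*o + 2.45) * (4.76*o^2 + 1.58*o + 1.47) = 19.6112*o^5 + 9.0324*o^4 - 9.2426*o^3 + 7.0849*o^2 - 1.1123*o + 3.6015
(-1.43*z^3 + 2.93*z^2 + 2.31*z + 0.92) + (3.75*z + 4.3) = -1.43*z^3 + 2.93*z^2 + 6.06*z + 5.22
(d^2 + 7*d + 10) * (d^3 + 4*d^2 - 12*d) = d^5 + 11*d^4 + 26*d^3 - 44*d^2 - 120*d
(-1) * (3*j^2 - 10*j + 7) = -3*j^2 + 10*j - 7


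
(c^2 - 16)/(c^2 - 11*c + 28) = (c + 4)/(c - 7)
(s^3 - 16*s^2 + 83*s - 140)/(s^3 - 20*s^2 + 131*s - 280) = (s - 4)/(s - 8)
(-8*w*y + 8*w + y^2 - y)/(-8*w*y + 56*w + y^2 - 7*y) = (y - 1)/(y - 7)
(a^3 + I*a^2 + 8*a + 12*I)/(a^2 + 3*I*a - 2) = (a^2 - I*a + 6)/(a + I)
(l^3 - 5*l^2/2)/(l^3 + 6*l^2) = (l - 5/2)/(l + 6)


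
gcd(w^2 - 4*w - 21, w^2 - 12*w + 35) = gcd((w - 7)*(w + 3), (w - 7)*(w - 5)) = w - 7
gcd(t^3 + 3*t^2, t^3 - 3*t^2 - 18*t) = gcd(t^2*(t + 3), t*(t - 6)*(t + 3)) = t^2 + 3*t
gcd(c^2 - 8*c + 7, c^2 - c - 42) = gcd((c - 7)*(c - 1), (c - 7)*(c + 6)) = c - 7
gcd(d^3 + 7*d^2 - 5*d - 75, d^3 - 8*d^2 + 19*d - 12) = d - 3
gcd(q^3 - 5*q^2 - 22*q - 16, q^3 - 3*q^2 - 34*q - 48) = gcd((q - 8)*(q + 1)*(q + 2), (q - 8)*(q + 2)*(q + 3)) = q^2 - 6*q - 16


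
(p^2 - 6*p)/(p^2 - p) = (p - 6)/(p - 1)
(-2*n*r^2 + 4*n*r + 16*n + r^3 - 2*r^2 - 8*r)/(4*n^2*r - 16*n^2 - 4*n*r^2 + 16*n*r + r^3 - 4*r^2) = (r + 2)/(-2*n + r)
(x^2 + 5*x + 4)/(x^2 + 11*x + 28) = (x + 1)/(x + 7)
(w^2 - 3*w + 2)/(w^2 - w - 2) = (w - 1)/(w + 1)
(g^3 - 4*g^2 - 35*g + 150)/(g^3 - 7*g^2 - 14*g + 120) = (g^2 + g - 30)/(g^2 - 2*g - 24)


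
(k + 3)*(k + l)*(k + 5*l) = k^3 + 6*k^2*l + 3*k^2 + 5*k*l^2 + 18*k*l + 15*l^2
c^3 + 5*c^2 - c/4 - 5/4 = (c - 1/2)*(c + 1/2)*(c + 5)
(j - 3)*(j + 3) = j^2 - 9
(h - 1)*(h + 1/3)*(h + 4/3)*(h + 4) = h^4 + 14*h^3/3 + 13*h^2/9 - 16*h/3 - 16/9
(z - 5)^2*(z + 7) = z^3 - 3*z^2 - 45*z + 175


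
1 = 1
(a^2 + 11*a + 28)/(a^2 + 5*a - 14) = (a + 4)/(a - 2)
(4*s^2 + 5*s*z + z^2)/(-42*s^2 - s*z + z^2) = (4*s^2 + 5*s*z + z^2)/(-42*s^2 - s*z + z^2)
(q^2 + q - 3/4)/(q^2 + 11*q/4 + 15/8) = 2*(2*q - 1)/(4*q + 5)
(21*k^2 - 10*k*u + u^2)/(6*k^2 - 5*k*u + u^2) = (-7*k + u)/(-2*k + u)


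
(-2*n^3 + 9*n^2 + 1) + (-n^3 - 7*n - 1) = -3*n^3 + 9*n^2 - 7*n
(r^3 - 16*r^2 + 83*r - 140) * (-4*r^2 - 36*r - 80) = -4*r^5 + 28*r^4 + 164*r^3 - 1148*r^2 - 1600*r + 11200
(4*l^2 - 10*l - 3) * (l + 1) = 4*l^3 - 6*l^2 - 13*l - 3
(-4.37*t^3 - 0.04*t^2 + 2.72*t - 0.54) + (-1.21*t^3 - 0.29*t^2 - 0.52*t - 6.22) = -5.58*t^3 - 0.33*t^2 + 2.2*t - 6.76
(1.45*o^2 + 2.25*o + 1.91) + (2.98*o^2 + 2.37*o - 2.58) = 4.43*o^2 + 4.62*o - 0.67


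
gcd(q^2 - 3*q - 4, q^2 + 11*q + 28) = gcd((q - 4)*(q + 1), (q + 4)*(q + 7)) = 1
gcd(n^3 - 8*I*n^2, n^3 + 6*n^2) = n^2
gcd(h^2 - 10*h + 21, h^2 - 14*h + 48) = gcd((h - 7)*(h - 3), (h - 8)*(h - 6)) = 1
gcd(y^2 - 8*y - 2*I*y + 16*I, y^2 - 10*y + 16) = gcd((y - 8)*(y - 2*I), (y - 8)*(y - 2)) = y - 8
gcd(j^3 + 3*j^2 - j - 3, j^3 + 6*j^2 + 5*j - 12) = j^2 + 2*j - 3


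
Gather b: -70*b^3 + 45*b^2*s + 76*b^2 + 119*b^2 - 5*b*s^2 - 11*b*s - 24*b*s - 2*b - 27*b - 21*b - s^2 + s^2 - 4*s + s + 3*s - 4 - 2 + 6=-70*b^3 + b^2*(45*s + 195) + b*(-5*s^2 - 35*s - 50)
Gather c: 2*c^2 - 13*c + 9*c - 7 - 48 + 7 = 2*c^2 - 4*c - 48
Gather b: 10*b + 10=10*b + 10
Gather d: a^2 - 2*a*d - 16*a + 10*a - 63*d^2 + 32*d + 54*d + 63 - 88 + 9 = a^2 - 6*a - 63*d^2 + d*(86 - 2*a) - 16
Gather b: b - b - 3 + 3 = 0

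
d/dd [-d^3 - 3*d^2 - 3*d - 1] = -3*d^2 - 6*d - 3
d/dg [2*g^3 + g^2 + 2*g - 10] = 6*g^2 + 2*g + 2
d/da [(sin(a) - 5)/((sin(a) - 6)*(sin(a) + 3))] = (10*sin(a) + cos(a)^2 - 34)*cos(a)/((sin(a) - 6)^2*(sin(a) + 3)^2)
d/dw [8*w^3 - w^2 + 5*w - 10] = 24*w^2 - 2*w + 5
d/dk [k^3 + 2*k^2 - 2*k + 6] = 3*k^2 + 4*k - 2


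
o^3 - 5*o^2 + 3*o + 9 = (o - 3)^2*(o + 1)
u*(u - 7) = u^2 - 7*u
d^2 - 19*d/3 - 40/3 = (d - 8)*(d + 5/3)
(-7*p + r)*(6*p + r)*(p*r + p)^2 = -42*p^4*r^2 - 84*p^4*r - 42*p^4 - p^3*r^3 - 2*p^3*r^2 - p^3*r + p^2*r^4 + 2*p^2*r^3 + p^2*r^2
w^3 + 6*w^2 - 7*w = w*(w - 1)*(w + 7)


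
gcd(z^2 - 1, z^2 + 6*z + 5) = z + 1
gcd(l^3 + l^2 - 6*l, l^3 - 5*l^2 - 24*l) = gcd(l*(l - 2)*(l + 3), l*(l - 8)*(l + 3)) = l^2 + 3*l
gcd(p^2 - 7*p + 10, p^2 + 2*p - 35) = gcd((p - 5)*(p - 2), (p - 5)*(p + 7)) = p - 5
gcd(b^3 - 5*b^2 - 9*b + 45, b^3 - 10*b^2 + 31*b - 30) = b^2 - 8*b + 15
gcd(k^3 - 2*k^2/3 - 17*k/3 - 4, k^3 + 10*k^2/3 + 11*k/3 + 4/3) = k^2 + 7*k/3 + 4/3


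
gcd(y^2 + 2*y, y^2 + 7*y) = y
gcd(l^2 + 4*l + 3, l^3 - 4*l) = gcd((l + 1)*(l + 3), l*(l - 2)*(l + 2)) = 1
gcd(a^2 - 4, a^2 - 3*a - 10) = a + 2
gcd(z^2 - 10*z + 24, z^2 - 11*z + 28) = z - 4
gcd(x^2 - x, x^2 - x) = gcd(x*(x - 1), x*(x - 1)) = x^2 - x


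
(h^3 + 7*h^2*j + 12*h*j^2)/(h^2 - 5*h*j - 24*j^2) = h*(h + 4*j)/(h - 8*j)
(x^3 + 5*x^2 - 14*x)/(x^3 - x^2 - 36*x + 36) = x*(x^2 + 5*x - 14)/(x^3 - x^2 - 36*x + 36)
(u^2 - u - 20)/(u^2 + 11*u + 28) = (u - 5)/(u + 7)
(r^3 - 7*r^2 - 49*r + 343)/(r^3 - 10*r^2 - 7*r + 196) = (r + 7)/(r + 4)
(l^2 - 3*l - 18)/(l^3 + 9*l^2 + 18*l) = (l - 6)/(l*(l + 6))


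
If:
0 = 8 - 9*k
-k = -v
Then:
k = 8/9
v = 8/9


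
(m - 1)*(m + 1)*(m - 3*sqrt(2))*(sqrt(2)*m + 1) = sqrt(2)*m^4 - 5*m^3 - 4*sqrt(2)*m^2 + 5*m + 3*sqrt(2)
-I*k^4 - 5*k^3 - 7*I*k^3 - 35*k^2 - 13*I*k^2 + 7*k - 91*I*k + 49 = (k + 7)*(k - 7*I)*(k + I)*(-I*k + 1)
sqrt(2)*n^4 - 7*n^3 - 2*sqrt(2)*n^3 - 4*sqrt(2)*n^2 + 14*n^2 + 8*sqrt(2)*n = n*(n - 2)*(n - 4*sqrt(2))*(sqrt(2)*n + 1)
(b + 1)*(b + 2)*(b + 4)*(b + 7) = b^4 + 14*b^3 + 63*b^2 + 106*b + 56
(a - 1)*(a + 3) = a^2 + 2*a - 3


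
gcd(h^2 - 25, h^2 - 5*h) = h - 5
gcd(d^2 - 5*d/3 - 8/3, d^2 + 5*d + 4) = d + 1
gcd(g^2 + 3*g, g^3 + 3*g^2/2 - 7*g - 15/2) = g + 3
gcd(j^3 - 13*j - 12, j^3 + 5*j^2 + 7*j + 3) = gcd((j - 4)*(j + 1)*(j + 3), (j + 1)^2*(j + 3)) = j^2 + 4*j + 3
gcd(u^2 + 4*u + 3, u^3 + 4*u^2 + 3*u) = u^2 + 4*u + 3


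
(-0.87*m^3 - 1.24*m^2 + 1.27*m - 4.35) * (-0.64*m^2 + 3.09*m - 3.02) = 0.5568*m^5 - 1.8947*m^4 - 2.017*m^3 + 10.4531*m^2 - 17.2769*m + 13.137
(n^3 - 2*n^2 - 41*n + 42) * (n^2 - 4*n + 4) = n^5 - 6*n^4 - 29*n^3 + 198*n^2 - 332*n + 168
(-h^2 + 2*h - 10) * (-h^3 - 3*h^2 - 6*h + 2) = h^5 + h^4 + 10*h^3 + 16*h^2 + 64*h - 20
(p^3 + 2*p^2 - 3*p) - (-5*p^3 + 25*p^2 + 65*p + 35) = 6*p^3 - 23*p^2 - 68*p - 35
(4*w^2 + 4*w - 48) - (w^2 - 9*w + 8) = 3*w^2 + 13*w - 56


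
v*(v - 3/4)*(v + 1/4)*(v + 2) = v^4 + 3*v^3/2 - 19*v^2/16 - 3*v/8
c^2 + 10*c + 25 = (c + 5)^2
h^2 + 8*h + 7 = (h + 1)*(h + 7)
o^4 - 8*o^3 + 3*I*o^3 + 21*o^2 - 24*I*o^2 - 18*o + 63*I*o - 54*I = (o - 3)^2*(o - 2)*(o + 3*I)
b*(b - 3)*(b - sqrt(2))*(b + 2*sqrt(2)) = b^4 - 3*b^3 + sqrt(2)*b^3 - 3*sqrt(2)*b^2 - 4*b^2 + 12*b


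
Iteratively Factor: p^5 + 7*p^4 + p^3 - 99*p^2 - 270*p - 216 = (p + 3)*(p^4 + 4*p^3 - 11*p^2 - 66*p - 72) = (p - 4)*(p + 3)*(p^3 + 8*p^2 + 21*p + 18) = (p - 4)*(p + 3)^2*(p^2 + 5*p + 6) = (p - 4)*(p + 2)*(p + 3)^2*(p + 3)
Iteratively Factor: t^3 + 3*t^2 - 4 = (t - 1)*(t^2 + 4*t + 4) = (t - 1)*(t + 2)*(t + 2)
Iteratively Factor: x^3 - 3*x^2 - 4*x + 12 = (x + 2)*(x^2 - 5*x + 6) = (x - 2)*(x + 2)*(x - 3)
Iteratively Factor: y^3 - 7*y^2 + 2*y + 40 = (y - 4)*(y^2 - 3*y - 10) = (y - 5)*(y - 4)*(y + 2)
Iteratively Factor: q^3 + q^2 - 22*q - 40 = (q + 2)*(q^2 - q - 20) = (q - 5)*(q + 2)*(q + 4)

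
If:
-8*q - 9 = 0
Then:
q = -9/8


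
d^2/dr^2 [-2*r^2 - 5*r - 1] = -4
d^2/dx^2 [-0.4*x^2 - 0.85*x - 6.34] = -0.800000000000000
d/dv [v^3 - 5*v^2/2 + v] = 3*v^2 - 5*v + 1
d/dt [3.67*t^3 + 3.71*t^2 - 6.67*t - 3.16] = 11.01*t^2 + 7.42*t - 6.67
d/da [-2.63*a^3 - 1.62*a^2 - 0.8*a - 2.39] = -7.89*a^2 - 3.24*a - 0.8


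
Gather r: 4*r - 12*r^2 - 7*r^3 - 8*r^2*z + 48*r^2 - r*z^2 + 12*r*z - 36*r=-7*r^3 + r^2*(36 - 8*z) + r*(-z^2 + 12*z - 32)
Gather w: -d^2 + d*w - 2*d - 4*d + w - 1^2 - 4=-d^2 - 6*d + w*(d + 1) - 5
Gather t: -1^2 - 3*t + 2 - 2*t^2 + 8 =-2*t^2 - 3*t + 9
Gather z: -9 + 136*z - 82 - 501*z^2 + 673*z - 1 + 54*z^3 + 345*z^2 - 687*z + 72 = 54*z^3 - 156*z^2 + 122*z - 20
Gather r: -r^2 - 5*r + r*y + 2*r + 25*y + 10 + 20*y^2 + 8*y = -r^2 + r*(y - 3) + 20*y^2 + 33*y + 10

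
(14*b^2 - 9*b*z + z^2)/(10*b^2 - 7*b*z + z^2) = (-7*b + z)/(-5*b + z)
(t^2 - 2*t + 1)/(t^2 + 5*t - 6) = (t - 1)/(t + 6)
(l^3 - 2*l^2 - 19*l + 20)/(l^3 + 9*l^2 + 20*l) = (l^2 - 6*l + 5)/(l*(l + 5))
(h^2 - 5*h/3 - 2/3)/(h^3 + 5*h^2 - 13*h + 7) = (3*h^2 - 5*h - 2)/(3*(h^3 + 5*h^2 - 13*h + 7))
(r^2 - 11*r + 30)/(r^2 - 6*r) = (r - 5)/r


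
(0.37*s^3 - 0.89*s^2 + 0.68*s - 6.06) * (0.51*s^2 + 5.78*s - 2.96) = 0.1887*s^5 + 1.6847*s^4 - 5.8926*s^3 + 3.4742*s^2 - 37.0396*s + 17.9376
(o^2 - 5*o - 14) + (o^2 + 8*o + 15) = 2*o^2 + 3*o + 1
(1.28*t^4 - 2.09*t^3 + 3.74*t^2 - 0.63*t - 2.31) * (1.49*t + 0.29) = 1.9072*t^5 - 2.7429*t^4 + 4.9665*t^3 + 0.1459*t^2 - 3.6246*t - 0.6699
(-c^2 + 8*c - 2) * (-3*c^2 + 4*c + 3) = 3*c^4 - 28*c^3 + 35*c^2 + 16*c - 6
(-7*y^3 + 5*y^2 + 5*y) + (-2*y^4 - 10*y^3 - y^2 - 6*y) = -2*y^4 - 17*y^3 + 4*y^2 - y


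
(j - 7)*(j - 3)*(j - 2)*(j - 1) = j^4 - 13*j^3 + 53*j^2 - 83*j + 42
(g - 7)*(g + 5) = g^2 - 2*g - 35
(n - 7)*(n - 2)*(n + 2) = n^3 - 7*n^2 - 4*n + 28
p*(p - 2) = p^2 - 2*p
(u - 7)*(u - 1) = u^2 - 8*u + 7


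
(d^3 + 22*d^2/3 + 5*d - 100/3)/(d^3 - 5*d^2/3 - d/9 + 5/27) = 9*(d^2 + 9*d + 20)/(9*d^2 - 1)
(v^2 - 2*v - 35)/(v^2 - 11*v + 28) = (v + 5)/(v - 4)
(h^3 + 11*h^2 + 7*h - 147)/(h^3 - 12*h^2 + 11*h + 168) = (h^3 + 11*h^2 + 7*h - 147)/(h^3 - 12*h^2 + 11*h + 168)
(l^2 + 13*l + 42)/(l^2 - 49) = (l + 6)/(l - 7)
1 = 1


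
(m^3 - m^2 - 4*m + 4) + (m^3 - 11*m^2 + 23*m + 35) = 2*m^3 - 12*m^2 + 19*m + 39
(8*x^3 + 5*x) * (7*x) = 56*x^4 + 35*x^2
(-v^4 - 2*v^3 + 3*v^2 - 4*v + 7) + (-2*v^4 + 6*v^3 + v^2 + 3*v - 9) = -3*v^4 + 4*v^3 + 4*v^2 - v - 2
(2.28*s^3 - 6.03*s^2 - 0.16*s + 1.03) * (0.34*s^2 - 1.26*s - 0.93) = 0.7752*s^5 - 4.923*s^4 + 5.423*s^3 + 6.1597*s^2 - 1.149*s - 0.9579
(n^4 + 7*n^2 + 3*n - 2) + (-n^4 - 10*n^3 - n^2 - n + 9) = -10*n^3 + 6*n^2 + 2*n + 7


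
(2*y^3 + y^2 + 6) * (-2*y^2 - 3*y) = -4*y^5 - 8*y^4 - 3*y^3 - 12*y^2 - 18*y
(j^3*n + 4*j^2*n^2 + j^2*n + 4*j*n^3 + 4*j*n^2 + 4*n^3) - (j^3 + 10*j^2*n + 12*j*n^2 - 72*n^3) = j^3*n - j^3 + 4*j^2*n^2 - 9*j^2*n + 4*j*n^3 - 8*j*n^2 + 76*n^3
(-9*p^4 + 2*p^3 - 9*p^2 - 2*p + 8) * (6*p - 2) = -54*p^5 + 30*p^4 - 58*p^3 + 6*p^2 + 52*p - 16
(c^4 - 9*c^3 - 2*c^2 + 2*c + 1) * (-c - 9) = -c^5 + 83*c^3 + 16*c^2 - 19*c - 9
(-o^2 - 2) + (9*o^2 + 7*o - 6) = 8*o^2 + 7*o - 8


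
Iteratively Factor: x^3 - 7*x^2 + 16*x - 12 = (x - 3)*(x^2 - 4*x + 4) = (x - 3)*(x - 2)*(x - 2)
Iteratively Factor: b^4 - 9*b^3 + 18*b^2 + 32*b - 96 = (b + 2)*(b^3 - 11*b^2 + 40*b - 48) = (b - 4)*(b + 2)*(b^2 - 7*b + 12) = (b - 4)*(b - 3)*(b + 2)*(b - 4)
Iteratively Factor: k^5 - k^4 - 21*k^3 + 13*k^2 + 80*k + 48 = (k - 4)*(k^4 + 3*k^3 - 9*k^2 - 23*k - 12) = (k - 4)*(k + 4)*(k^3 - k^2 - 5*k - 3) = (k - 4)*(k + 1)*(k + 4)*(k^2 - 2*k - 3) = (k - 4)*(k + 1)^2*(k + 4)*(k - 3)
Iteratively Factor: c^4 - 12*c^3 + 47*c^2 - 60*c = (c - 3)*(c^3 - 9*c^2 + 20*c) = (c - 4)*(c - 3)*(c^2 - 5*c) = (c - 5)*(c - 4)*(c - 3)*(c)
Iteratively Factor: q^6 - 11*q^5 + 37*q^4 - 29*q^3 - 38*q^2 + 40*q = (q - 5)*(q^5 - 6*q^4 + 7*q^3 + 6*q^2 - 8*q) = (q - 5)*(q - 4)*(q^4 - 2*q^3 - q^2 + 2*q) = (q - 5)*(q - 4)*(q - 1)*(q^3 - q^2 - 2*q) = q*(q - 5)*(q - 4)*(q - 1)*(q^2 - q - 2) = q*(q - 5)*(q - 4)*(q - 2)*(q - 1)*(q + 1)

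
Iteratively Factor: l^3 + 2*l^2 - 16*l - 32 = (l + 2)*(l^2 - 16) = (l - 4)*(l + 2)*(l + 4)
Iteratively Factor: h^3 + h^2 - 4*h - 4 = (h + 2)*(h^2 - h - 2) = (h + 1)*(h + 2)*(h - 2)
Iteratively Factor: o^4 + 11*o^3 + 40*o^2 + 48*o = (o)*(o^3 + 11*o^2 + 40*o + 48) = o*(o + 4)*(o^2 + 7*o + 12) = o*(o + 3)*(o + 4)*(o + 4)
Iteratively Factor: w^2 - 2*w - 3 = (w - 3)*(w + 1)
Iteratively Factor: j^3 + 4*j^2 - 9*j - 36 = (j + 3)*(j^2 + j - 12) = (j + 3)*(j + 4)*(j - 3)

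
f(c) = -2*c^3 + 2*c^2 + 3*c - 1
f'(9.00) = -447.00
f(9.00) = -1270.00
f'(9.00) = -447.00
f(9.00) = -1270.00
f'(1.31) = -2.06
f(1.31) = 1.87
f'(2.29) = -19.30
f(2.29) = -7.66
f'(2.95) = -37.42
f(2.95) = -26.09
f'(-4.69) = -147.74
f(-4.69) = 235.25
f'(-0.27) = 1.48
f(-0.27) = -1.62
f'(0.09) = 3.31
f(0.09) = -0.72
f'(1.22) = -1.05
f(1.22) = 2.01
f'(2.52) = -25.02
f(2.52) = -12.75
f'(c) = -6*c^2 + 4*c + 3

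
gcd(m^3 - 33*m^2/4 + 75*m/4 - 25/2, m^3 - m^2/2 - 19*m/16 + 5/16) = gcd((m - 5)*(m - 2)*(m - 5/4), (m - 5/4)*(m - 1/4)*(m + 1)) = m - 5/4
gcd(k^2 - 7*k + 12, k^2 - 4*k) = k - 4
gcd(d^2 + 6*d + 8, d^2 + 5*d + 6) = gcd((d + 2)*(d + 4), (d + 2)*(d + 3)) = d + 2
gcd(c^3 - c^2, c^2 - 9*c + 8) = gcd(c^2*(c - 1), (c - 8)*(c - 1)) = c - 1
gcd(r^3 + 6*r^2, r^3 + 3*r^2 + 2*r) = r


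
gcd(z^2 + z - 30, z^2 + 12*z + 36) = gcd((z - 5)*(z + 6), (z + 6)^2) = z + 6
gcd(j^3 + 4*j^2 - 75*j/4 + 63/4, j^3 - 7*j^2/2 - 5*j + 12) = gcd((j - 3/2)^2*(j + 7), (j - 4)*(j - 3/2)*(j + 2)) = j - 3/2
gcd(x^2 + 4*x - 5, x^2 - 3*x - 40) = x + 5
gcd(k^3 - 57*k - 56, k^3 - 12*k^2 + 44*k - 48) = 1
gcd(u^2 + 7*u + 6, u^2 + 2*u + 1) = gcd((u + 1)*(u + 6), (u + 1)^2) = u + 1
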